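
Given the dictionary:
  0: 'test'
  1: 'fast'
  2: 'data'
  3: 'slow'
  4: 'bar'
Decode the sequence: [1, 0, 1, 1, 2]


Look up each index in the dictionary:
  1 -> 'fast'
  0 -> 'test'
  1 -> 'fast'
  1 -> 'fast'
  2 -> 'data'

Decoded: "fast test fast fast data"


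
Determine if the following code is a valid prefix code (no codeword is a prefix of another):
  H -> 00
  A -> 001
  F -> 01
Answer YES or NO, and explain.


Checking each pair (does one codeword prefix another?):
  H='00' vs A='001': prefix -- VIOLATION

NO -- this is NOT a valid prefix code. H (00) is a prefix of A (001).


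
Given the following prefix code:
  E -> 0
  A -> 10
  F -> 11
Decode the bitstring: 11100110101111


Decoding step by step:
Bits 11 -> F
Bits 10 -> A
Bits 0 -> E
Bits 11 -> F
Bits 0 -> E
Bits 10 -> A
Bits 11 -> F
Bits 11 -> F


Decoded message: FAEFEAFF


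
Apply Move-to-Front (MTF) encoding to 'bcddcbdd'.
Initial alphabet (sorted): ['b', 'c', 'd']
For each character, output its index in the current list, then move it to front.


MTF encoding:
'b': index 0 in ['b', 'c', 'd'] -> ['b', 'c', 'd']
'c': index 1 in ['b', 'c', 'd'] -> ['c', 'b', 'd']
'd': index 2 in ['c', 'b', 'd'] -> ['d', 'c', 'b']
'd': index 0 in ['d', 'c', 'b'] -> ['d', 'c', 'b']
'c': index 1 in ['d', 'c', 'b'] -> ['c', 'd', 'b']
'b': index 2 in ['c', 'd', 'b'] -> ['b', 'c', 'd']
'd': index 2 in ['b', 'c', 'd'] -> ['d', 'b', 'c']
'd': index 0 in ['d', 'b', 'c'] -> ['d', 'b', 'c']


Output: [0, 1, 2, 0, 1, 2, 2, 0]


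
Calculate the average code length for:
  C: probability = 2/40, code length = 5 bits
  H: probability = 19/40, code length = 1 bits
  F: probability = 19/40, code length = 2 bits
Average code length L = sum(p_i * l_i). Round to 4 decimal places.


Weighted contributions p_i * l_i:
  C: (2/40) * 5 = 10/40
  H: (19/40) * 1 = 19/40
  F: (19/40) * 2 = 38/40
Sum = (10 + 19 + 38)/40 = 67/40

L = 67/40 = 1.6750 bits/symbol


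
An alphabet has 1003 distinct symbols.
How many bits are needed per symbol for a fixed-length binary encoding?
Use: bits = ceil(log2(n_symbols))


log2(1003) = 9.9701
Bracket: 2^9 = 512 < 1003 <= 2^10 = 1024
So ceil(log2(1003)) = 10

bits = ceil(log2(1003)) = ceil(9.9701) = 10 bits


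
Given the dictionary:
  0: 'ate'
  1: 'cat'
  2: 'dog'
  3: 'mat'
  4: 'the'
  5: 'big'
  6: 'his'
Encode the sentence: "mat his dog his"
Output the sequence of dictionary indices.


Look up each word in the dictionary:
  'mat' -> 3
  'his' -> 6
  'dog' -> 2
  'his' -> 6

Encoded: [3, 6, 2, 6]


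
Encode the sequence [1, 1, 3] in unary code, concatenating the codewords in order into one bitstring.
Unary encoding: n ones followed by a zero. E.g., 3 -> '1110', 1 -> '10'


Encode each number as n ones followed by a terminating 0:
  1 -> 10 (2 bits)
  1 -> 10 (2 bits)
  3 -> 1110 (4 bits)
Total length = 2 + 2 + 4 = 8 bits.

Unary([1, 1, 3]) = 10101110 (8 bits)


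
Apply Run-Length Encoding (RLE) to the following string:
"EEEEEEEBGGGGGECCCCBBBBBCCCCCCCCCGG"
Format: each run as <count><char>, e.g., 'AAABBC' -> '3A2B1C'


Scanning runs left to right:
  i=0: run of 'E' x 7 -> '7E'
  i=7: run of 'B' x 1 -> '1B'
  i=8: run of 'G' x 5 -> '5G'
  i=13: run of 'E' x 1 -> '1E'
  i=14: run of 'C' x 4 -> '4C'
  i=18: run of 'B' x 5 -> '5B'
  i=23: run of 'C' x 9 -> '9C'
  i=32: run of 'G' x 2 -> '2G'

RLE = 7E1B5G1E4C5B9C2G


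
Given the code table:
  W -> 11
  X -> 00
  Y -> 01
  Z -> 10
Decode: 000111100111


Decoding:
00 -> X
01 -> Y
11 -> W
10 -> Z
01 -> Y
11 -> W


Result: XYWZYW


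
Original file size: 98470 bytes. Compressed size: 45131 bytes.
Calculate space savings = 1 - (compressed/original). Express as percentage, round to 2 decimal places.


ratio = compressed/original = 45131/98470 = 0.458322
savings = 1 - ratio = 1 - 0.458322 = 0.541678
as a percentage: 0.541678 * 100 = 54.17%

Space savings = 1 - 45131/98470 = 54.17%


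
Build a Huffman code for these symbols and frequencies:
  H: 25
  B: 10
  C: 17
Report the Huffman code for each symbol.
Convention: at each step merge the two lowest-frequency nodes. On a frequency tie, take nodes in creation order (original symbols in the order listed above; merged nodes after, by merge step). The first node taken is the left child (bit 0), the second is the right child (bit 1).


Huffman tree construction:
Step 1: Merge B(10) + C(17) = 27
Step 2: Merge H(25) + (B+C)(27) = 52
Read each symbol's code off the tree from the root (left child = 0, right child = 1).

Codes:
  H: 0 (length 1)
  B: 10 (length 2)
  C: 11 (length 2)
Average code length: 79/52 = 1.5192 bits/symbol


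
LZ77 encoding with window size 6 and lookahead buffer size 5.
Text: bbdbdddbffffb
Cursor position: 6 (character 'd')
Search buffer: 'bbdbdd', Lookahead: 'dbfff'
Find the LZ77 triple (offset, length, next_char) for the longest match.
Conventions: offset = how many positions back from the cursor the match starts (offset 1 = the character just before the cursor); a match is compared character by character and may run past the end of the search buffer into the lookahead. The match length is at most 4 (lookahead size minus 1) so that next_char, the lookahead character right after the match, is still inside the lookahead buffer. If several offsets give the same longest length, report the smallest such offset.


Try each offset into the search buffer:
  offset=1 (pos 5, char 'd'): match length 1
  offset=2 (pos 4, char 'd'): match length 1
  offset=3 (pos 3, char 'b'): match length 0
  offset=4 (pos 2, char 'd'): match length 2
  offset=5 (pos 1, char 'b'): match length 0
  offset=6 (pos 0, char 'b'): match length 0
Longest match has length 2 at offset 4.
next_char = character at position 6 + 2 = 8 -> 'f'

Best match: offset=4, length=2 (matching 'db' starting at position 2)
LZ77 triple: (4, 2, 'f')


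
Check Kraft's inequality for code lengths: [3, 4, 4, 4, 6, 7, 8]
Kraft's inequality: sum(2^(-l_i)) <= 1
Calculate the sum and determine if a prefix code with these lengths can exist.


Sum = 2^(-3) + 2^(-4) + 2^(-4) + 2^(-4) + 2^(-6) + 2^(-7) + 2^(-8)
    = 0.125 + 0.0625 + 0.0625 + 0.0625 + 0.015625 + 0.0078125 + 0.00390625
    = 87/256 = 0.33984375
Since 0.33984375 <= 1, Kraft's inequality IS satisfied.
A prefix code with these lengths CAN exist.

Kraft sum = 0.33984375. Satisfied.


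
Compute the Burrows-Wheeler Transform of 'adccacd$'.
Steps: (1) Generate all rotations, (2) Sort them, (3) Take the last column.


Rotations (sorted):
  0: $adccacd -> last char: d
  1: acd$adcc -> last char: c
  2: adccacd$ -> last char: $
  3: cacd$adc -> last char: c
  4: ccacd$ad -> last char: d
  5: cd$adcca -> last char: a
  6: d$adccac -> last char: c
  7: dccacd$a -> last char: a


BWT = dc$cdaca


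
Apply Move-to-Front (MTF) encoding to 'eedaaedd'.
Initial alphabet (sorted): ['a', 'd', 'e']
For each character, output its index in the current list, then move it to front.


MTF encoding:
'e': index 2 in ['a', 'd', 'e'] -> ['e', 'a', 'd']
'e': index 0 in ['e', 'a', 'd'] -> ['e', 'a', 'd']
'd': index 2 in ['e', 'a', 'd'] -> ['d', 'e', 'a']
'a': index 2 in ['d', 'e', 'a'] -> ['a', 'd', 'e']
'a': index 0 in ['a', 'd', 'e'] -> ['a', 'd', 'e']
'e': index 2 in ['a', 'd', 'e'] -> ['e', 'a', 'd']
'd': index 2 in ['e', 'a', 'd'] -> ['d', 'e', 'a']
'd': index 0 in ['d', 'e', 'a'] -> ['d', 'e', 'a']


Output: [2, 0, 2, 2, 0, 2, 2, 0]


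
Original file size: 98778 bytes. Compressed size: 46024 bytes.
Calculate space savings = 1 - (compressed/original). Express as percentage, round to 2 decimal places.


ratio = compressed/original = 46024/98778 = 0.465934
savings = 1 - ratio = 1 - 0.465934 = 0.534066
as a percentage: 0.534066 * 100 = 53.41%

Space savings = 1 - 46024/98778 = 53.41%


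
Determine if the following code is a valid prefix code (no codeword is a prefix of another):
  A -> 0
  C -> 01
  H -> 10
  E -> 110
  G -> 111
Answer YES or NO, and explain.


Checking each pair (does one codeword prefix another?):
  A='0' vs C='01': prefix -- VIOLATION

NO -- this is NOT a valid prefix code. A (0) is a prefix of C (01).


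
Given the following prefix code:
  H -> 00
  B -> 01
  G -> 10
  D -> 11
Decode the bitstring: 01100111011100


Decoding step by step:
Bits 01 -> B
Bits 10 -> G
Bits 01 -> B
Bits 11 -> D
Bits 01 -> B
Bits 11 -> D
Bits 00 -> H


Decoded message: BGBDBDH


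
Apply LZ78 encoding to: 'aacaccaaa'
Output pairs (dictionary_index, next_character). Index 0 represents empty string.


LZ78 encoding steps:
Dictionary: {0: ''}
Step 1: w='' (idx 0), next='a' -> output (0, 'a'), add 'a' as idx 1
Step 2: w='a' (idx 1), next='c' -> output (1, 'c'), add 'ac' as idx 2
Step 3: w='ac' (idx 2), next='c' -> output (2, 'c'), add 'acc' as idx 3
Step 4: w='a' (idx 1), next='a' -> output (1, 'a'), add 'aa' as idx 4
Step 5: w='a' (idx 1), end of input -> output (1, '')


Encoded: [(0, 'a'), (1, 'c'), (2, 'c'), (1, 'a'), (1, '')]


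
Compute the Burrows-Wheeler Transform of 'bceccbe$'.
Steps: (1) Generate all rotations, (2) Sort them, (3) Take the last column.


Rotations (sorted):
  0: $bceccbe -> last char: e
  1: bceccbe$ -> last char: $
  2: be$bcecc -> last char: c
  3: cbe$bcec -> last char: c
  4: ccbe$bce -> last char: e
  5: ceccbe$b -> last char: b
  6: e$bceccb -> last char: b
  7: eccbe$bc -> last char: c


BWT = e$ccebbc


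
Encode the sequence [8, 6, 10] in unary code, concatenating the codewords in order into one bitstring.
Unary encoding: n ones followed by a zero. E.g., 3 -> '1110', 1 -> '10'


Encode each number as n ones followed by a terminating 0:
  8 -> 111111110 (9 bits)
  6 -> 1111110 (7 bits)
  10 -> 11111111110 (11 bits)
Total length = 9 + 7 + 11 = 27 bits.

Unary([8, 6, 10]) = 111111110111111011111111110 (27 bits)


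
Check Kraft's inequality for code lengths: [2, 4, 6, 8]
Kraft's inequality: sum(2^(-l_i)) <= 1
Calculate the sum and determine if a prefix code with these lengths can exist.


Sum = 2^(-2) + 2^(-4) + 2^(-6) + 2^(-8)
    = 0.25 + 0.0625 + 0.015625 + 0.00390625
    = 85/256 = 0.33203125
Since 0.33203125 <= 1, Kraft's inequality IS satisfied.
A prefix code with these lengths CAN exist.

Kraft sum = 0.33203125. Satisfied.


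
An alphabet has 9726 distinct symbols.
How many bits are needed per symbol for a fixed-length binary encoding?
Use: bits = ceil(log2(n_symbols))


log2(9726) = 13.2476
Bracket: 2^13 = 8192 < 9726 <= 2^14 = 16384
So ceil(log2(9726)) = 14

bits = ceil(log2(9726)) = ceil(13.2476) = 14 bits


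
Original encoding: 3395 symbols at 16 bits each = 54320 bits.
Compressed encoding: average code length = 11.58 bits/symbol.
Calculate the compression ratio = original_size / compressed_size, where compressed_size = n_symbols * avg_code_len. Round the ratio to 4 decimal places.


original_size = n_symbols * orig_bits = 3395 * 16 = 54320 bits
compressed_size = n_symbols * avg_code_len = 3395 * 11.58 = 39314.1 bits
ratio = original_size / compressed_size = 54320 / 39314.1 = 1.3817

Compression ratio = 1.3817


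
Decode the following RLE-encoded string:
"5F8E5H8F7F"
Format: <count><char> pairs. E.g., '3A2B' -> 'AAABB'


Expanding each <count><char> pair:
  5F -> 'FFFFF'
  8E -> 'EEEEEEEE'
  5H -> 'HHHHH'
  8F -> 'FFFFFFFF'
  7F -> 'FFFFFFF'

Decoded = FFFFFEEEEEEEEHHHHHFFFFFFFFFFFFFFF


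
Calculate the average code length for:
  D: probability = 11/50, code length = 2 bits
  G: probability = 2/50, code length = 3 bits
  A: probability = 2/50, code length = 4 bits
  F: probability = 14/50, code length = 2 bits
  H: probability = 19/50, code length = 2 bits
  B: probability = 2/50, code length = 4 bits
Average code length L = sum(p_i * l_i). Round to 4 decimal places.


Weighted contributions p_i * l_i:
  D: (11/50) * 2 = 22/50
  G: (2/50) * 3 = 6/50
  A: (2/50) * 4 = 8/50
  F: (14/50) * 2 = 28/50
  H: (19/50) * 2 = 38/50
  B: (2/50) * 4 = 8/50
Sum = (22 + 6 + 8 + 28 + 38 + 8)/50 = 110/50

L = 110/50 = 2.2000 bits/symbol


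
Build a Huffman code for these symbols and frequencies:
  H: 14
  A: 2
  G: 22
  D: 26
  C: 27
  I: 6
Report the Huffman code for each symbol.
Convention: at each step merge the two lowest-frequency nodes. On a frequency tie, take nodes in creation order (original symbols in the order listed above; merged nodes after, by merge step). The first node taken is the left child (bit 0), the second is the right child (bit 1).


Huffman tree construction:
Step 1: Merge A(2) + I(6) = 8
Step 2: Merge (A+I)(8) + H(14) = 22
Step 3: Merge G(22) + ((A+I)+H)(22) = 44
Step 4: Merge D(26) + C(27) = 53
Step 5: Merge (G+((A+I)+H))(44) + (D+C)(53) = 97
Read each symbol's code off the tree from the root (left child = 0, right child = 1).

Codes:
  H: 011 (length 3)
  A: 0100 (length 4)
  G: 00 (length 2)
  D: 10 (length 2)
  C: 11 (length 2)
  I: 0101 (length 4)
Average code length: 224/97 = 2.3093 bits/symbol


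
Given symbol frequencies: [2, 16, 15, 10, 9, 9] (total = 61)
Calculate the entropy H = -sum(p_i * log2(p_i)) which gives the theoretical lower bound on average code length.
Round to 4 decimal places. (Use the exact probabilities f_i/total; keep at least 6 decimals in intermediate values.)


Per-symbol terms -p_i * log2(p_i) with p_i = f_i/61:
  p = 2/61 = 0.032787: log2(p) = -4.930737, -p*log2(p) = 0.161664
  p = 16/61 = 0.262295: log2(p) = -1.930737, -p*log2(p) = 0.506423
  p = 15/61 = 0.245902: log2(p) = -2.023847, -p*log2(p) = 0.497667
  p = 10/61 = 0.163934: log2(p) = -2.608809, -p*log2(p) = 0.427674
  p = 9/61 = 0.147541: log2(p) = -2.760812, -p*log2(p) = 0.407333
  p = 9/61 = 0.147541: log2(p) = -2.760812, -p*log2(p) = 0.407333
H = 0.161664 + 0.506423 + 0.497667 + 0.427674 + 0.407333 + 0.407333 = 2.408094

H = 2.4081 bits/symbol


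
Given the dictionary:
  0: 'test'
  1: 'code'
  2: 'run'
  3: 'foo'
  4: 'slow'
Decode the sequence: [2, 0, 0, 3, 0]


Look up each index in the dictionary:
  2 -> 'run'
  0 -> 'test'
  0 -> 'test'
  3 -> 'foo'
  0 -> 'test'

Decoded: "run test test foo test"


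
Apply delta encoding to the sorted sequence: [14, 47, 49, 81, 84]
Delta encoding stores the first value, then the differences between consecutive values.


First value: 14
Deltas:
  47 - 14 = 33
  49 - 47 = 2
  81 - 49 = 32
  84 - 81 = 3


Delta encoded: [14, 33, 2, 32, 3]


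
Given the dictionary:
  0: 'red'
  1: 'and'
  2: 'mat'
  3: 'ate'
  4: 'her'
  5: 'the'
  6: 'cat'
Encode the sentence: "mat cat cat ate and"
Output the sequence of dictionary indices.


Look up each word in the dictionary:
  'mat' -> 2
  'cat' -> 6
  'cat' -> 6
  'ate' -> 3
  'and' -> 1

Encoded: [2, 6, 6, 3, 1]


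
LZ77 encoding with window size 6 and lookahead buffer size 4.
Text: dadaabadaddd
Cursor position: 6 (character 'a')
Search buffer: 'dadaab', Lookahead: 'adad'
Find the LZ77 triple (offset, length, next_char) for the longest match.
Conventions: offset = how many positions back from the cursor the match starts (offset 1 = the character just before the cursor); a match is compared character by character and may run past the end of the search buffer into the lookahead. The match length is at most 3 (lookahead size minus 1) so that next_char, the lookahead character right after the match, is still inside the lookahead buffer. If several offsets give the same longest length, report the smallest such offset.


Try each offset into the search buffer:
  offset=1 (pos 5, char 'b'): match length 0
  offset=2 (pos 4, char 'a'): match length 1
  offset=3 (pos 3, char 'a'): match length 1
  offset=4 (pos 2, char 'd'): match length 0
  offset=5 (pos 1, char 'a'): match length 3
  offset=6 (pos 0, char 'd'): match length 0
Longest match has length 3 at offset 5.
next_char = character at position 6 + 3 = 9 -> 'd'

Best match: offset=5, length=3 (matching 'ada' starting at position 1)
LZ77 triple: (5, 3, 'd')


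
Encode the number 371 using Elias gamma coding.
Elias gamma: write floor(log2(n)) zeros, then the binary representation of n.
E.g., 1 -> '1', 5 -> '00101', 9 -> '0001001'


num_bits = floor(log2(371)) + 1 = 9
leading_zeros = num_bits - 1 = 8
binary(371) = 101110011

Elias gamma(371) = '00000000' + '101110011' = 00000000101110011 (17 bits)


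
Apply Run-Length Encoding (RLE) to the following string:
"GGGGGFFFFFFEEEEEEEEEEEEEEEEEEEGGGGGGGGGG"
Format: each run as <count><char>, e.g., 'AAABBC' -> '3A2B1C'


Scanning runs left to right:
  i=0: run of 'G' x 5 -> '5G'
  i=5: run of 'F' x 6 -> '6F'
  i=11: run of 'E' x 19 -> '19E'
  i=30: run of 'G' x 10 -> '10G'

RLE = 5G6F19E10G


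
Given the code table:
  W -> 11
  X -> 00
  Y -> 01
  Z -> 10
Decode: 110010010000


Decoding:
11 -> W
00 -> X
10 -> Z
01 -> Y
00 -> X
00 -> X


Result: WXZYXX


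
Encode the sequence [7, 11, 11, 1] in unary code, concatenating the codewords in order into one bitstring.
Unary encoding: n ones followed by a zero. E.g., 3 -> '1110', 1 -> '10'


Encode each number as n ones followed by a terminating 0:
  7 -> 11111110 (8 bits)
  11 -> 111111111110 (12 bits)
  11 -> 111111111110 (12 bits)
  1 -> 10 (2 bits)
Total length = 8 + 12 + 12 + 2 = 34 bits.

Unary([7, 11, 11, 1]) = 1111111011111111111011111111111010 (34 bits)


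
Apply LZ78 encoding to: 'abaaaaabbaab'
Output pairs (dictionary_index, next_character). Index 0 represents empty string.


LZ78 encoding steps:
Dictionary: {0: ''}
Step 1: w='' (idx 0), next='a' -> output (0, 'a'), add 'a' as idx 1
Step 2: w='' (idx 0), next='b' -> output (0, 'b'), add 'b' as idx 2
Step 3: w='a' (idx 1), next='a' -> output (1, 'a'), add 'aa' as idx 3
Step 4: w='aa' (idx 3), next='a' -> output (3, 'a'), add 'aaa' as idx 4
Step 5: w='b' (idx 2), next='b' -> output (2, 'b'), add 'bb' as idx 5
Step 6: w='aa' (idx 3), next='b' -> output (3, 'b'), add 'aab' as idx 6


Encoded: [(0, 'a'), (0, 'b'), (1, 'a'), (3, 'a'), (2, 'b'), (3, 'b')]


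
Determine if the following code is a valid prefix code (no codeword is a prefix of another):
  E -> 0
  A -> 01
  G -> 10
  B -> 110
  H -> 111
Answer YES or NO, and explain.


Checking each pair (does one codeword prefix another?):
  E='0' vs A='01': prefix -- VIOLATION

NO -- this is NOT a valid prefix code. E (0) is a prefix of A (01).


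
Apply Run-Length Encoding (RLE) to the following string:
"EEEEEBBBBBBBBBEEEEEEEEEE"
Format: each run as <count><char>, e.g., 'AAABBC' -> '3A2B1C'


Scanning runs left to right:
  i=0: run of 'E' x 5 -> '5E'
  i=5: run of 'B' x 9 -> '9B'
  i=14: run of 'E' x 10 -> '10E'

RLE = 5E9B10E


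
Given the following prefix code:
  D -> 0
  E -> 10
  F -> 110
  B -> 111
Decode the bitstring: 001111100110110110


Decoding step by step:
Bits 0 -> D
Bits 0 -> D
Bits 111 -> B
Bits 110 -> F
Bits 0 -> D
Bits 110 -> F
Bits 110 -> F
Bits 110 -> F


Decoded message: DDBFDFFF


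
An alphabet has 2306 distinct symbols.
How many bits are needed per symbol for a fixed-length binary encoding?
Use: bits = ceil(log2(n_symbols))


log2(2306) = 11.1712
Bracket: 2^11 = 2048 < 2306 <= 2^12 = 4096
So ceil(log2(2306)) = 12

bits = ceil(log2(2306)) = ceil(11.1712) = 12 bits


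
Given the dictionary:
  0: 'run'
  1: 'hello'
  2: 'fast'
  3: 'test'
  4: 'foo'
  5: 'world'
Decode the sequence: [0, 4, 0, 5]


Look up each index in the dictionary:
  0 -> 'run'
  4 -> 'foo'
  0 -> 'run'
  5 -> 'world'

Decoded: "run foo run world"


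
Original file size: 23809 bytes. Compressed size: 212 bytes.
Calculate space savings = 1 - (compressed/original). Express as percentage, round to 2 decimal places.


ratio = compressed/original = 212/23809 = 0.008904
savings = 1 - ratio = 1 - 0.008904 = 0.991096
as a percentage: 0.991096 * 100 = 99.11%

Space savings = 1 - 212/23809 = 99.11%


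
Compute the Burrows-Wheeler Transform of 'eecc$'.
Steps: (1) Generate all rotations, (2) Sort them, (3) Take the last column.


Rotations (sorted):
  0: $eecc -> last char: c
  1: c$eec -> last char: c
  2: cc$ee -> last char: e
  3: ecc$e -> last char: e
  4: eecc$ -> last char: $


BWT = ccee$


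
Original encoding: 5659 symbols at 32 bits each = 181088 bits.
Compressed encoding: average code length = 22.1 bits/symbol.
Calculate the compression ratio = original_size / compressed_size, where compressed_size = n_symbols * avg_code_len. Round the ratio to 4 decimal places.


original_size = n_symbols * orig_bits = 5659 * 32 = 181088 bits
compressed_size = n_symbols * avg_code_len = 5659 * 22.1 = 125063.9 bits
ratio = original_size / compressed_size = 181088 / 125063.9 = 1.448

Compression ratio = 1.448


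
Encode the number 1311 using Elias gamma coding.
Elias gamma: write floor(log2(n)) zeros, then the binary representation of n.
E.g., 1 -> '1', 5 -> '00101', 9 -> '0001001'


num_bits = floor(log2(1311)) + 1 = 11
leading_zeros = num_bits - 1 = 10
binary(1311) = 10100011111

Elias gamma(1311) = '0000000000' + '10100011111' = 000000000010100011111 (21 bits)


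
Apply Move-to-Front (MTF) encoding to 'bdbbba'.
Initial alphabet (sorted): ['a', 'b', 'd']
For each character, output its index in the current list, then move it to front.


MTF encoding:
'b': index 1 in ['a', 'b', 'd'] -> ['b', 'a', 'd']
'd': index 2 in ['b', 'a', 'd'] -> ['d', 'b', 'a']
'b': index 1 in ['d', 'b', 'a'] -> ['b', 'd', 'a']
'b': index 0 in ['b', 'd', 'a'] -> ['b', 'd', 'a']
'b': index 0 in ['b', 'd', 'a'] -> ['b', 'd', 'a']
'a': index 2 in ['b', 'd', 'a'] -> ['a', 'b', 'd']


Output: [1, 2, 1, 0, 0, 2]


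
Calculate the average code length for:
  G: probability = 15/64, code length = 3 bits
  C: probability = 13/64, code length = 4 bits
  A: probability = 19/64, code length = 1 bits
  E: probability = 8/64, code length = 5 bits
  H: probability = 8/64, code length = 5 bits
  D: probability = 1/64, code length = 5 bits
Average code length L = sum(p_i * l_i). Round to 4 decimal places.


Weighted contributions p_i * l_i:
  G: (15/64) * 3 = 45/64
  C: (13/64) * 4 = 52/64
  A: (19/64) * 1 = 19/64
  E: (8/64) * 5 = 40/64
  H: (8/64) * 5 = 40/64
  D: (1/64) * 5 = 5/64
Sum = (45 + 52 + 19 + 40 + 40 + 5)/64 = 201/64

L = 201/64 = 3.1406 bits/symbol


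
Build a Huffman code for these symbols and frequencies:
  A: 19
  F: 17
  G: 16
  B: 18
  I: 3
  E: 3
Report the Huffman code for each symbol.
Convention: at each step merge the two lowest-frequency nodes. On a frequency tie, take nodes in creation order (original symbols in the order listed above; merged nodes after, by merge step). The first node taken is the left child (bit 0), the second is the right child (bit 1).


Huffman tree construction:
Step 1: Merge I(3) + E(3) = 6
Step 2: Merge (I+E)(6) + G(16) = 22
Step 3: Merge F(17) + B(18) = 35
Step 4: Merge A(19) + ((I+E)+G)(22) = 41
Step 5: Merge (F+B)(35) + (A+((I+E)+G))(41) = 76
Read each symbol's code off the tree from the root (left child = 0, right child = 1).

Codes:
  A: 10 (length 2)
  F: 00 (length 2)
  G: 111 (length 3)
  B: 01 (length 2)
  I: 1100 (length 4)
  E: 1101 (length 4)
Average code length: 180/76 = 2.3684 bits/symbol


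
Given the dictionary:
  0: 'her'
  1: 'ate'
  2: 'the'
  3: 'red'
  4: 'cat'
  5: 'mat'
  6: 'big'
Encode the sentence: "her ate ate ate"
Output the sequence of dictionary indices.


Look up each word in the dictionary:
  'her' -> 0
  'ate' -> 1
  'ate' -> 1
  'ate' -> 1

Encoded: [0, 1, 1, 1]


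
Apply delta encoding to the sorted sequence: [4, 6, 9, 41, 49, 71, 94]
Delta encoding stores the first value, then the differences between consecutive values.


First value: 4
Deltas:
  6 - 4 = 2
  9 - 6 = 3
  41 - 9 = 32
  49 - 41 = 8
  71 - 49 = 22
  94 - 71 = 23


Delta encoded: [4, 2, 3, 32, 8, 22, 23]


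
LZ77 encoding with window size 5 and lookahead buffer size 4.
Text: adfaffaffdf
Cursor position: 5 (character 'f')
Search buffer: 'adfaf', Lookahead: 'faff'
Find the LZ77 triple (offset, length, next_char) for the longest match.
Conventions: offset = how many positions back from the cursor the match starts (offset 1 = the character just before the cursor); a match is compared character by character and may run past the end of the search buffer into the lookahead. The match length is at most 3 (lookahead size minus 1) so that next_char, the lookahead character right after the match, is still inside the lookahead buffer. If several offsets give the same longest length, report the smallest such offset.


Try each offset into the search buffer:
  offset=1 (pos 4, char 'f'): match length 1
  offset=2 (pos 3, char 'a'): match length 0
  offset=3 (pos 2, char 'f'): match length 3
  offset=4 (pos 1, char 'd'): match length 0
  offset=5 (pos 0, char 'a'): match length 0
Longest match has length 3 at offset 3.
next_char = character at position 5 + 3 = 8 -> 'f'

Best match: offset=3, length=3 (matching 'faf' starting at position 2)
LZ77 triple: (3, 3, 'f')


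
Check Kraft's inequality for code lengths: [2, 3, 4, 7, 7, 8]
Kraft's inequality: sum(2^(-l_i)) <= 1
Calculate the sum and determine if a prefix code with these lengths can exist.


Sum = 2^(-2) + 2^(-3) + 2^(-4) + 2^(-7) + 2^(-7) + 2^(-8)
    = 0.25 + 0.125 + 0.0625 + 0.0078125 + 0.0078125 + 0.00390625
    = 117/256 = 0.45703125
Since 0.45703125 <= 1, Kraft's inequality IS satisfied.
A prefix code with these lengths CAN exist.

Kraft sum = 0.45703125. Satisfied.


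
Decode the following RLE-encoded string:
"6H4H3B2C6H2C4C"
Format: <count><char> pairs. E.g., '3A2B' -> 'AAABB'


Expanding each <count><char> pair:
  6H -> 'HHHHHH'
  4H -> 'HHHH'
  3B -> 'BBB'
  2C -> 'CC'
  6H -> 'HHHHHH'
  2C -> 'CC'
  4C -> 'CCCC'

Decoded = HHHHHHHHHHBBBCCHHHHHHCCCCCC


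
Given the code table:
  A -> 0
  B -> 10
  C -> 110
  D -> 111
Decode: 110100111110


Decoding:
110 -> C
10 -> B
0 -> A
111 -> D
110 -> C


Result: CBADC


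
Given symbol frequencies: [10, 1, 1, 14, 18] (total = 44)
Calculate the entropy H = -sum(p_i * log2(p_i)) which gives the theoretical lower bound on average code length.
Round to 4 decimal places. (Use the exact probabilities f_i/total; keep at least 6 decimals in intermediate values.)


Per-symbol terms -p_i * log2(p_i) with p_i = f_i/44:
  p = 10/44 = 0.227273: log2(p) = -2.137504, -p*log2(p) = 0.485796
  p = 1/44 = 0.022727: log2(p) = -5.459432, -p*log2(p) = 0.124078
  p = 1/44 = 0.022727: log2(p) = -5.459432, -p*log2(p) = 0.124078
  p = 14/44 = 0.318182: log2(p) = -1.652077, -p*log2(p) = 0.525661
  p = 18/44 = 0.409091: log2(p) = -1.289507, -p*log2(p) = 0.527525
H = 0.485796 + 0.124078 + 0.124078 + 0.525661 + 0.527525 = 1.787138

H = 1.7871 bits/symbol


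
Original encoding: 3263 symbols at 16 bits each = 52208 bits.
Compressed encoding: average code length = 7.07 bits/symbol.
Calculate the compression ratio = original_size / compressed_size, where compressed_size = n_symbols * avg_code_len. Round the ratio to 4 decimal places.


original_size = n_symbols * orig_bits = 3263 * 16 = 52208 bits
compressed_size = n_symbols * avg_code_len = 3263 * 7.07 = 23069.41 bits
ratio = original_size / compressed_size = 52208 / 23069.41 = 2.2631

Compression ratio = 2.2631


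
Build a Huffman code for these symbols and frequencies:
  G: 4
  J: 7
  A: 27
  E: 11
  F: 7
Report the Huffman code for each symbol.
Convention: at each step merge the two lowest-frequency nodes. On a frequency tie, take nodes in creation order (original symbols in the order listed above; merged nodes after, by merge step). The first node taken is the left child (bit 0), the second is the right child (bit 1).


Huffman tree construction:
Step 1: Merge G(4) + J(7) = 11
Step 2: Merge F(7) + E(11) = 18
Step 3: Merge (G+J)(11) + (F+E)(18) = 29
Step 4: Merge A(27) + ((G+J)+(F+E))(29) = 56
Read each symbol's code off the tree from the root (left child = 0, right child = 1).

Codes:
  G: 100 (length 3)
  J: 101 (length 3)
  A: 0 (length 1)
  E: 111 (length 3)
  F: 110 (length 3)
Average code length: 114/56 = 2.0357 bits/symbol


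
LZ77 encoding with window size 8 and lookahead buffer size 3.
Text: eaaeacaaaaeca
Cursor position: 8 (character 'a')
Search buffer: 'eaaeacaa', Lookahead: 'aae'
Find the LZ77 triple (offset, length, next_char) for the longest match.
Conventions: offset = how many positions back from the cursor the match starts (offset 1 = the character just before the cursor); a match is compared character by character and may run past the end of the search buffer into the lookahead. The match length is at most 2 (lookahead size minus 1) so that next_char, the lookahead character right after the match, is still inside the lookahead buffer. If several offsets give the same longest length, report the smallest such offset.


Try each offset into the search buffer:
  offset=1 (pos 7, char 'a'): match length 2
  offset=2 (pos 6, char 'a'): match length 2
  offset=3 (pos 5, char 'c'): match length 0
  offset=4 (pos 4, char 'a'): match length 1
  offset=5 (pos 3, char 'e'): match length 0
  offset=6 (pos 2, char 'a'): match length 1
  offset=7 (pos 1, char 'a'): match length 2
  offset=8 (pos 0, char 'e'): match length 0
Longest match has length 2, found at offsets 1, 2, 7; take the smallest, offset 1.
next_char = character at position 8 + 2 = 10 -> 'e'

Best match: offset=1, length=2 (matching 'aa' starting at position 7)
LZ77 triple: (1, 2, 'e')


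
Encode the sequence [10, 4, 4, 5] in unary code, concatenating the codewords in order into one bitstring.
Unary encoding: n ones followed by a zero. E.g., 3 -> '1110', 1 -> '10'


Encode each number as n ones followed by a terminating 0:
  10 -> 11111111110 (11 bits)
  4 -> 11110 (5 bits)
  4 -> 11110 (5 bits)
  5 -> 111110 (6 bits)
Total length = 11 + 5 + 5 + 6 = 27 bits.

Unary([10, 4, 4, 5]) = 111111111101111011110111110 (27 bits)


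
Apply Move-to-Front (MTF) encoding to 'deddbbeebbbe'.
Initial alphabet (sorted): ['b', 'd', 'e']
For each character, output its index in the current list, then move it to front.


MTF encoding:
'd': index 1 in ['b', 'd', 'e'] -> ['d', 'b', 'e']
'e': index 2 in ['d', 'b', 'e'] -> ['e', 'd', 'b']
'd': index 1 in ['e', 'd', 'b'] -> ['d', 'e', 'b']
'd': index 0 in ['d', 'e', 'b'] -> ['d', 'e', 'b']
'b': index 2 in ['d', 'e', 'b'] -> ['b', 'd', 'e']
'b': index 0 in ['b', 'd', 'e'] -> ['b', 'd', 'e']
'e': index 2 in ['b', 'd', 'e'] -> ['e', 'b', 'd']
'e': index 0 in ['e', 'b', 'd'] -> ['e', 'b', 'd']
'b': index 1 in ['e', 'b', 'd'] -> ['b', 'e', 'd']
'b': index 0 in ['b', 'e', 'd'] -> ['b', 'e', 'd']
'b': index 0 in ['b', 'e', 'd'] -> ['b', 'e', 'd']
'e': index 1 in ['b', 'e', 'd'] -> ['e', 'b', 'd']


Output: [1, 2, 1, 0, 2, 0, 2, 0, 1, 0, 0, 1]


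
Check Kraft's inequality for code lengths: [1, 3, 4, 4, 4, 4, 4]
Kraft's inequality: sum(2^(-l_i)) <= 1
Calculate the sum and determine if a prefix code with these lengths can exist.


Sum = 2^(-1) + 2^(-3) + 2^(-4) + 2^(-4) + 2^(-4) + 2^(-4) + 2^(-4)
    = 0.5 + 0.125 + 0.0625 + 0.0625 + 0.0625 + 0.0625 + 0.0625
    = 15/16 = 0.9375
Since 0.9375 <= 1, Kraft's inequality IS satisfied.
A prefix code with these lengths CAN exist.

Kraft sum = 0.9375. Satisfied.


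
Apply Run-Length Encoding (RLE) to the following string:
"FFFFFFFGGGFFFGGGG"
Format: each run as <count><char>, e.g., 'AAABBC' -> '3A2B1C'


Scanning runs left to right:
  i=0: run of 'F' x 7 -> '7F'
  i=7: run of 'G' x 3 -> '3G'
  i=10: run of 'F' x 3 -> '3F'
  i=13: run of 'G' x 4 -> '4G'

RLE = 7F3G3F4G


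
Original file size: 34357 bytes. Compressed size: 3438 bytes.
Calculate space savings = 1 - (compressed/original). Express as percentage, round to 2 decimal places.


ratio = compressed/original = 3438/34357 = 0.100067
savings = 1 - ratio = 1 - 0.100067 = 0.899933
as a percentage: 0.899933 * 100 = 89.99%

Space savings = 1 - 3438/34357 = 89.99%


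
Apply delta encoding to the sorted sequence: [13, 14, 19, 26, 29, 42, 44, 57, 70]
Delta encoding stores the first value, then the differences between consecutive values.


First value: 13
Deltas:
  14 - 13 = 1
  19 - 14 = 5
  26 - 19 = 7
  29 - 26 = 3
  42 - 29 = 13
  44 - 42 = 2
  57 - 44 = 13
  70 - 57 = 13


Delta encoded: [13, 1, 5, 7, 3, 13, 2, 13, 13]


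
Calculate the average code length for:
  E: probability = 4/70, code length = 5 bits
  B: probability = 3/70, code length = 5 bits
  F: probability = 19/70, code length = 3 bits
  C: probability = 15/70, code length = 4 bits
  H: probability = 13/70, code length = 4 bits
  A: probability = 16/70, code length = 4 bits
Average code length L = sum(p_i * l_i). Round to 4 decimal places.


Weighted contributions p_i * l_i:
  E: (4/70) * 5 = 20/70
  B: (3/70) * 5 = 15/70
  F: (19/70) * 3 = 57/70
  C: (15/70) * 4 = 60/70
  H: (13/70) * 4 = 52/70
  A: (16/70) * 4 = 64/70
Sum = (20 + 15 + 57 + 60 + 52 + 64)/70 = 268/70

L = 268/70 = 3.8286 bits/symbol


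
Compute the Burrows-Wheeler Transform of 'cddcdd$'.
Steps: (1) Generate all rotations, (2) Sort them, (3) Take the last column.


Rotations (sorted):
  0: $cddcdd -> last char: d
  1: cdd$cdd -> last char: d
  2: cddcdd$ -> last char: $
  3: d$cddcd -> last char: d
  4: dcdd$cd -> last char: d
  5: dd$cddc -> last char: c
  6: ddcdd$c -> last char: c


BWT = dd$ddcc


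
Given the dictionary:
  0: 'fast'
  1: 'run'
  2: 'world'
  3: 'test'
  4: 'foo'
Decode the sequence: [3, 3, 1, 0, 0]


Look up each index in the dictionary:
  3 -> 'test'
  3 -> 'test'
  1 -> 'run'
  0 -> 'fast'
  0 -> 'fast'

Decoded: "test test run fast fast"


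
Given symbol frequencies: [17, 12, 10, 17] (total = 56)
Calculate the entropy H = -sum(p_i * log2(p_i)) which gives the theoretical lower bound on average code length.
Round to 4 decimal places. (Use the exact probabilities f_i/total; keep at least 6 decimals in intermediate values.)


Per-symbol terms -p_i * log2(p_i) with p_i = f_i/56:
  p = 17/56 = 0.303571: log2(p) = -1.719892, -p*log2(p) = 0.522110
  p = 12/56 = 0.214286: log2(p) = -2.222392, -p*log2(p) = 0.476227
  p = 10/56 = 0.178571: log2(p) = -2.485427, -p*log2(p) = 0.443826
  p = 17/56 = 0.303571: log2(p) = -1.719892, -p*log2(p) = 0.522110
H = 0.522110 + 0.476227 + 0.443826 + 0.522110 = 1.964273

H = 1.9643 bits/symbol


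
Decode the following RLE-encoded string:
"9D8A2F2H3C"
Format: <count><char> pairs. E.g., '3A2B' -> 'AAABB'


Expanding each <count><char> pair:
  9D -> 'DDDDDDDDD'
  8A -> 'AAAAAAAA'
  2F -> 'FF'
  2H -> 'HH'
  3C -> 'CCC'

Decoded = DDDDDDDDDAAAAAAAAFFHHCCC


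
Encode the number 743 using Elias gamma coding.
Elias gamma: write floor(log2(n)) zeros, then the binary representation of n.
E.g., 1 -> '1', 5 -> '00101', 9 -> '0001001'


num_bits = floor(log2(743)) + 1 = 10
leading_zeros = num_bits - 1 = 9
binary(743) = 1011100111

Elias gamma(743) = '000000000' + '1011100111' = 0000000001011100111 (19 bits)


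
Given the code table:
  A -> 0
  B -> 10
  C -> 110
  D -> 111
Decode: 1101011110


Decoding:
110 -> C
10 -> B
111 -> D
10 -> B


Result: CBDB


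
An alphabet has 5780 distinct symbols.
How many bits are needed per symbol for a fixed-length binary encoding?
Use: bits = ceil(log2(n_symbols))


log2(5780) = 12.4969
Bracket: 2^12 = 4096 < 5780 <= 2^13 = 8192
So ceil(log2(5780)) = 13

bits = ceil(log2(5780)) = ceil(12.4969) = 13 bits


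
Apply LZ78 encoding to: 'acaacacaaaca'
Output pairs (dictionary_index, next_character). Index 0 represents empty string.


LZ78 encoding steps:
Dictionary: {0: ''}
Step 1: w='' (idx 0), next='a' -> output (0, 'a'), add 'a' as idx 1
Step 2: w='' (idx 0), next='c' -> output (0, 'c'), add 'c' as idx 2
Step 3: w='a' (idx 1), next='a' -> output (1, 'a'), add 'aa' as idx 3
Step 4: w='c' (idx 2), next='a' -> output (2, 'a'), add 'ca' as idx 4
Step 5: w='ca' (idx 4), next='a' -> output (4, 'a'), add 'caa' as idx 5
Step 6: w='a' (idx 1), next='c' -> output (1, 'c'), add 'ac' as idx 6
Step 7: w='a' (idx 1), end of input -> output (1, '')


Encoded: [(0, 'a'), (0, 'c'), (1, 'a'), (2, 'a'), (4, 'a'), (1, 'c'), (1, '')]


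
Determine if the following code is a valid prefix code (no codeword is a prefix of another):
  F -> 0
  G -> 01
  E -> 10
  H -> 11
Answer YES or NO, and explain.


Checking each pair (does one codeword prefix another?):
  F='0' vs G='01': prefix -- VIOLATION

NO -- this is NOT a valid prefix code. F (0) is a prefix of G (01).


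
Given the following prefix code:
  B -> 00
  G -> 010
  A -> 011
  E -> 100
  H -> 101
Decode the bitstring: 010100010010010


Decoding step by step:
Bits 010 -> G
Bits 100 -> E
Bits 010 -> G
Bits 010 -> G
Bits 010 -> G


Decoded message: GEGGG


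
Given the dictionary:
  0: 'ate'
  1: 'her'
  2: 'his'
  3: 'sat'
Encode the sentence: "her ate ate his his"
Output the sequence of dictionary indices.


Look up each word in the dictionary:
  'her' -> 1
  'ate' -> 0
  'ate' -> 0
  'his' -> 2
  'his' -> 2

Encoded: [1, 0, 0, 2, 2]


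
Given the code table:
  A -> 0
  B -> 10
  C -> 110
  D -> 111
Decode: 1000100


Decoding:
10 -> B
0 -> A
0 -> A
10 -> B
0 -> A


Result: BAABA


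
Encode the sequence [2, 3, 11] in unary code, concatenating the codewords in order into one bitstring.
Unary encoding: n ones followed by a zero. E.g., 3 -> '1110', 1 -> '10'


Encode each number as n ones followed by a terminating 0:
  2 -> 110 (3 bits)
  3 -> 1110 (4 bits)
  11 -> 111111111110 (12 bits)
Total length = 3 + 4 + 12 = 19 bits.

Unary([2, 3, 11]) = 1101110111111111110 (19 bits)


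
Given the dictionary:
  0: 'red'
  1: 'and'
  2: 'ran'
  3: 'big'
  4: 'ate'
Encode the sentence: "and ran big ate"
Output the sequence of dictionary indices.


Look up each word in the dictionary:
  'and' -> 1
  'ran' -> 2
  'big' -> 3
  'ate' -> 4

Encoded: [1, 2, 3, 4]


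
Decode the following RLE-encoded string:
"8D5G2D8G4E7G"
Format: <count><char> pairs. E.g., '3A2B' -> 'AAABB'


Expanding each <count><char> pair:
  8D -> 'DDDDDDDD'
  5G -> 'GGGGG'
  2D -> 'DD'
  8G -> 'GGGGGGGG'
  4E -> 'EEEE'
  7G -> 'GGGGGGG'

Decoded = DDDDDDDDGGGGGDDGGGGGGGGEEEEGGGGGGG


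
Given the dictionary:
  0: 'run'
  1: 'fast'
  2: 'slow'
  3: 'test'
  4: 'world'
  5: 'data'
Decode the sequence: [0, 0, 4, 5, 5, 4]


Look up each index in the dictionary:
  0 -> 'run'
  0 -> 'run'
  4 -> 'world'
  5 -> 'data'
  5 -> 'data'
  4 -> 'world'

Decoded: "run run world data data world"


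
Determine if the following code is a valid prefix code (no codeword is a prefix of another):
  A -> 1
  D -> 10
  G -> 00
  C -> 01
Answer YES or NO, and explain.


Checking each pair (does one codeword prefix another?):
  A='1' vs D='10': prefix -- VIOLATION

NO -- this is NOT a valid prefix code. A (1) is a prefix of D (10).


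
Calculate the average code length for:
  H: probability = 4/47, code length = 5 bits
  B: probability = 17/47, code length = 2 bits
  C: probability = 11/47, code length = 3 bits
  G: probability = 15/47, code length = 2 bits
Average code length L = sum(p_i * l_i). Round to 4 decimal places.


Weighted contributions p_i * l_i:
  H: (4/47) * 5 = 20/47
  B: (17/47) * 2 = 34/47
  C: (11/47) * 3 = 33/47
  G: (15/47) * 2 = 30/47
Sum = (20 + 34 + 33 + 30)/47 = 117/47

L = 117/47 = 2.4894 bits/symbol


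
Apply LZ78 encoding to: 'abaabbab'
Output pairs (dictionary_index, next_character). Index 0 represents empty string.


LZ78 encoding steps:
Dictionary: {0: ''}
Step 1: w='' (idx 0), next='a' -> output (0, 'a'), add 'a' as idx 1
Step 2: w='' (idx 0), next='b' -> output (0, 'b'), add 'b' as idx 2
Step 3: w='a' (idx 1), next='a' -> output (1, 'a'), add 'aa' as idx 3
Step 4: w='b' (idx 2), next='b' -> output (2, 'b'), add 'bb' as idx 4
Step 5: w='a' (idx 1), next='b' -> output (1, 'b'), add 'ab' as idx 5


Encoded: [(0, 'a'), (0, 'b'), (1, 'a'), (2, 'b'), (1, 'b')]


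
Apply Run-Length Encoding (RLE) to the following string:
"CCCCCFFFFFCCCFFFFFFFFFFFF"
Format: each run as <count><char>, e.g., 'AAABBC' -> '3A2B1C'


Scanning runs left to right:
  i=0: run of 'C' x 5 -> '5C'
  i=5: run of 'F' x 5 -> '5F'
  i=10: run of 'C' x 3 -> '3C'
  i=13: run of 'F' x 12 -> '12F'

RLE = 5C5F3C12F


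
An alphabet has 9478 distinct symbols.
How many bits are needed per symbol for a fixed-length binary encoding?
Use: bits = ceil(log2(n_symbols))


log2(9478) = 13.2104
Bracket: 2^13 = 8192 < 9478 <= 2^14 = 16384
So ceil(log2(9478)) = 14

bits = ceil(log2(9478)) = ceil(13.2104) = 14 bits
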